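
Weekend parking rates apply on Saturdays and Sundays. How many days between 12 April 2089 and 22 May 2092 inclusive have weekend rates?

12 April 2089 is a Tuesday.
The range spans 1137 days (inclusive of both endpoints).
1137 = 7 × 162 + 3, so there are 162 full weeks plus 3 extra days.
Each full week contributes 2 weekend days (Sat, Sun): 162 × 2 = 324.
The 3 extra days are Tue, Wed, Thu — none qualify.
Total: 324 + 0 = 324.

324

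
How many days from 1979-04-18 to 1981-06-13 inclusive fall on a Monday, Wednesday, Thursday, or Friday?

1979-04-18 is a Wednesday.
The range spans 788 days (inclusive of both endpoints).
788 = 7 × 112 + 4, so there are 112 full weeks plus 4 extra days.
Each full week contributes 4 days from the set (Mon, Wed, Thu, Fri): 112 × 4 = 448.
The 4 extra days are Wed, Thu, Fri, Sat — 3 of them qualify.
Total: 448 + 3 = 451.

451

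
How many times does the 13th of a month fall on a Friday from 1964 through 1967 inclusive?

Friday-the-13ths by year:
1964: Mar, Nov
1965: Aug
1966: May
1967: Jan, Oct

6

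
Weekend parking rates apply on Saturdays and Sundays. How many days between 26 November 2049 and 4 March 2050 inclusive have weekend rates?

26 November 2049 is a Friday.
That's 99 days from start to end, counting both.
99 = 7 × 14 + 1, so there are 14 full weeks plus 1 extra day.
Each full week contributes 2 weekend days (Sat, Sun): 14 × 2 = 28.
The 1 extra day is Fri — none qualify.
Total: 28 + 0 = 28.

28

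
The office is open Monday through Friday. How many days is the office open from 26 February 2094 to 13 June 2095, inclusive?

26 February 2094 is a Friday.
From 26 February 2094 to 13 June 2095 is 473 days inclusive.
473 = 7 × 67 + 4, so there are 67 full weeks plus 4 extra days.
Each full week contributes 5 weekdays (Mon–Fri): 67 × 5 = 335.
The 4 extra days are Fri, Sat, Sun, Mon — 2 of them qualify.
Total: 335 + 2 = 337.

337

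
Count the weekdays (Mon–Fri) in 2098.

Jan 1, 2098 is a Wednesday.
That's 365 days from start to end, counting both.
365 = 7 × 52 + 1, so there are 52 full weeks plus 1 extra day.
Each full week contributes 5 weekdays (Mon–Fri): 52 × 5 = 260.
The 1 extra day is Wednesday — 1 of them qualifies.
Total: 260 + 1 = 261.

261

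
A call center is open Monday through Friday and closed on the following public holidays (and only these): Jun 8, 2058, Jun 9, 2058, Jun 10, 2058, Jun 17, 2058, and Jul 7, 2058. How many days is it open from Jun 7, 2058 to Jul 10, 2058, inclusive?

Jun 7, 2058 is a Friday.
That's 34 days from start to end, counting both.
34 = 7 × 4 + 6, so there are 4 full weeks plus 6 extra days.
Each full week contributes 5 weekdays (Mon–Fri): 4 × 5 = 20.
The 6 extra days are Friday, Saturday, Sunday, Monday, Tuesday, Wednesday — 4 of them qualify.
Total: 20 + 4 = 24.
Holidays: Jun 8, 2058 (Sat); Jun 9, 2058 (Sun); Jun 10, 2058 (Mon); Jun 17, 2058 (Mon); Jul 7, 2058 (Sun).
2 of the 5 holidays fall on weekdays; the rest are weekends and were already excluded.
Business days: 24 − 2 = 22.

22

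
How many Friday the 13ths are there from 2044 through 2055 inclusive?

20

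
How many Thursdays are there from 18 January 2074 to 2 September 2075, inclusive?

85

18 January 2074 is a Thursday.
The range spans 593 days (inclusive of both endpoints).
593 = 7 × 84 + 5, so there are 84 full weeks plus 5 extra days.
Each full week contributes one Thursday: 84 so far.
The 5 extra days are Thu, Fri, Sat, Sun, Mon — 1 of them qualifies.
Total: 84 + 1 = 85.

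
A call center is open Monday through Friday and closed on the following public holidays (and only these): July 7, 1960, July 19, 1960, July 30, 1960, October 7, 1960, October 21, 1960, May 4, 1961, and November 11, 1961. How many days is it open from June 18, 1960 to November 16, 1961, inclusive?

364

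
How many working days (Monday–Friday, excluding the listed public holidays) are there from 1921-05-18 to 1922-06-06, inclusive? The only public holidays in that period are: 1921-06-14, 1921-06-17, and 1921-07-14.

1921-05-18 is a Wednesday.
The range spans 385 days (inclusive of both endpoints).
385 = 7 × 55, so the span is exactly 55 full weeks.
Each full week contributes 5 weekdays (Mon–Fri): 55 × 5 = 275.
Holidays: 1921-06-14 (Tue); 1921-06-17 (Fri); 1921-07-14 (Thu).
All 3 holidays fall on weekdays, so subtract 3.
Business days: 275 − 3 = 272.

272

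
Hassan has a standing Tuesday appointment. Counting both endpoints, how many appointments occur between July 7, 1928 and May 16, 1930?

97 Tuesdays

July 7, 1928 is a Saturday.
From July 7, 1928 to May 16, 1930 is 679 days inclusive.
679 = 7 × 97, so the span is exactly 97 full weeks.
Each full week contributes one Tuesday: 97 so far.
Total: 97.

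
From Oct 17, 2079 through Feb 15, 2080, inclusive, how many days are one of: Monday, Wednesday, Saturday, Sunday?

Oct 17, 2079 is a Tuesday.
That's 122 days from start to end, counting both.
122 = 7 × 17 + 3, so there are 17 full weeks plus 3 extra days.
Each full week contributes 4 days from the set (Mon, Wed, Sat, Sun): 17 × 4 = 68.
The 3 extra days are Tuesday, Wednesday, Thursday — 1 of them qualifies.
Total: 68 + 1 = 69.

69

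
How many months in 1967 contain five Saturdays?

A month has five Saturdays exactly when Saturday falls within its first (length − 28) days.
Jan: 31 days, starts Sun → 5 of Sun, Mon, Tue
Feb: 28 days, starts Wed → 5 of (none)
Mar: 31 days, starts Wed → 5 of Wed, Thu, Fri
Apr: 30 days, starts Sat → 5 of Sat, Sun ✓
May: 31 days, starts Mon → 5 of Mon, Tue, Wed
Jun: 30 days, starts Thu → 5 of Thu, Fri
Jul: 31 days, starts Sat → 5 of Sat, Sun, Mon ✓
Aug: 31 days, starts Tue → 5 of Tue, Wed, Thu
Sep: 30 days, starts Fri → 5 of Fri, Sat ✓
Oct: 31 days, starts Sun → 5 of Sun, Mon, Tue
Nov: 30 days, starts Wed → 5 of Wed, Thu
Dec: 31 days, starts Fri → 5 of Fri, Sat, Sun ✓
Months with five Saturdays: Apr, Jul, Sep, Dec.

4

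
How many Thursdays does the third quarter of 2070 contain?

2070-07-01 is a Tuesday.
The range spans 92 days (inclusive of both endpoints).
92 = 7 × 13 + 1, so there are 13 full weeks plus 1 extra day.
Each full week contributes one Thursday: 13 so far.
The 1 extra day is Tue — none qualify.
Total: 13 + 0 = 13.

13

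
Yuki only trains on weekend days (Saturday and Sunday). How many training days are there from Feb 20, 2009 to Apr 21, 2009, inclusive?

Feb 20, 2009 is a Friday.
That's 61 days from start to end, counting both.
61 = 7 × 8 + 5, so there are 8 full weeks plus 5 extra days.
Each full week contributes 2 weekend days (Sat, Sun): 8 × 2 = 16.
The 5 extra days are Friday, Saturday, Sunday, Monday, Tuesday — 2 of them qualify.
Total: 16 + 2 = 18.

18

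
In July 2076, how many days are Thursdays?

Jul 1, 2076 is a Wednesday.
From Jul 1, 2076 to Jul 31, 2076 is 31 days inclusive.
31 = 7 × 4 + 3, so there are 4 full weeks plus 3 extra days.
Each full week contributes one Thursday: 4 so far.
The 3 extra days are Wed, Thu, Fri — 1 of them qualifies.
Total: 4 + 1 = 5.

5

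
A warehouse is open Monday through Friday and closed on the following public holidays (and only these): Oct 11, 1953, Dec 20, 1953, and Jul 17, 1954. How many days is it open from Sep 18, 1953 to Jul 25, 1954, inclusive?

Sep 18, 1953 is a Friday.
That's 311 days from start to end, counting both.
311 = 7 × 44 + 3, so there are 44 full weeks plus 3 extra days.
Each full week contributes 5 weekdays (Mon–Fri): 44 × 5 = 220.
The 3 extra days are Friday, Saturday, Sunday — 1 of them qualifies.
Total: 220 + 1 = 221.
Holidays: Oct 11, 1953 (Sun); Dec 20, 1953 (Sun); Jul 17, 1954 (Sat).
None of the 3 holidays fall on a weekday, so nothing to subtract.
Business days: 221 − 0 = 221.

221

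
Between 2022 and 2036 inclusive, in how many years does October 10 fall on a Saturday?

Day of week of October 10 in each year:
2022: Mon, 2023: Tue, 2024: Thu, 2025: Fri, 2026: Sat ✓, 2027: Sun, 2028: Tue, 2029: Wed, 2030: Thu, 2031: Fri, 2032: Sun, 2033: Mon, 2034: Tue, 2035: Wed, 2036: Fri
Saturdays: 2026.

1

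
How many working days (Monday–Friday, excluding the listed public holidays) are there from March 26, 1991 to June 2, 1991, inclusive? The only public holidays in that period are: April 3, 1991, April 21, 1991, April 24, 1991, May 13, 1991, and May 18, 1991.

46 working days

March 26, 1991 is a Tuesday.
From March 26, 1991 to June 2, 1991 is 69 days inclusive.
69 = 7 × 9 + 6, so there are 9 full weeks plus 6 extra days.
Each full week contributes 5 weekdays (Mon–Fri): 9 × 5 = 45.
The 6 extra days are Tuesday, Wednesday, Thursday, Friday, Saturday, Sunday — 4 of them qualify.
Total: 45 + 4 = 49.
Holidays: April 3, 1991 (Wed); April 21, 1991 (Sun); April 24, 1991 (Wed); May 13, 1991 (Mon); May 18, 1991 (Sat).
3 of the 5 holidays fall on weekdays; the rest are weekends and were already excluded.
Business days: 49 − 3 = 46.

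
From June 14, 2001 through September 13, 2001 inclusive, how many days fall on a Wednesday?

June 14, 2001 is a Thursday.
The range spans 92 days (inclusive of both endpoints).
92 = 7 × 13 + 1, so there are 13 full weeks plus 1 extra day.
Each full week contributes one Wednesday: 13 so far.
The 1 extra day is Thursday — none qualify.
Total: 13 + 0 = 13.

13 Wednesdays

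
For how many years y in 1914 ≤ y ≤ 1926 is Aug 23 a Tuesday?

1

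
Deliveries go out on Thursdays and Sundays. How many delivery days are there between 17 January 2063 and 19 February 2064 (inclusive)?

17 January 2063 is a Wednesday.
That's 399 days from start to end, counting both.
399 = 7 × 57, so the span is exactly 57 full weeks.
Each full week contributes 2 days from the set (Thu, Sun): 57 × 2 = 114.

114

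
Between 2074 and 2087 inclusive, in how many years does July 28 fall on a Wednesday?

2

Day of week of July 28 in each year:
2074: Sat, 2075: Sun, 2076: Tue, 2077: Wed ✓, 2078: Thu, 2079: Fri, 2080: Sun, 2081: Mon, 2082: Tue, 2083: Wed ✓, 2084: Fri, 2085: Sat, 2086: Sun, 2087: Mon
Wednesdays: 2077, 2083.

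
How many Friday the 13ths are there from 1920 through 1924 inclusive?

Friday-the-13ths by year:
1920: Feb, Aug
1921: May
1922: Jan, Oct
1923: Apr, Jul
1924: Jun

8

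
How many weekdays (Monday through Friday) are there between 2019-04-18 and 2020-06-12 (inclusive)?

2019-04-18 is a Thursday.
From 2019-04-18 to 2020-06-12 is 422 days inclusive.
422 = 7 × 60 + 2, so there are 60 full weeks plus 2 extra days.
Each full week contributes 5 weekdays (Mon–Fri): 60 × 5 = 300.
The 2 extra days are Thursday, Friday — 2 of them qualify.
Total: 300 + 2 = 302.

302 weekdays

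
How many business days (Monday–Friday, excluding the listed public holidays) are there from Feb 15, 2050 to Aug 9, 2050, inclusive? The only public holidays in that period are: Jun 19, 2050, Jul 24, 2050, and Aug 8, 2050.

125 business days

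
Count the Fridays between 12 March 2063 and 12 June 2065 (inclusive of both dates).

118

12 March 2063 is a Monday.
From 12 March 2063 to 12 June 2065 is 824 days inclusive.
824 = 7 × 117 + 5, so there are 117 full weeks plus 5 extra days.
Each full week contributes one Friday: 117 so far.
The 5 extra days are Monday, Tuesday, Wednesday, Thursday, Friday — 1 of them qualifies.
Total: 117 + 1 = 118.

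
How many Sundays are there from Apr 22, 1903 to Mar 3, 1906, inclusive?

149

Apr 22, 1903 is a Wednesday.
That's 1047 days from start to end, counting both.
1047 = 7 × 149 + 4, so there are 149 full weeks plus 4 extra days.
Each full week contributes one Sunday: 149 so far.
The 4 extra days are Wednesday, Thursday, Friday, Saturday — none qualify.
Total: 149 + 0 = 149.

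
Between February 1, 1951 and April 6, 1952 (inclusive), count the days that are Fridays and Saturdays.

February 1, 1951 is a Thursday.
From February 1, 1951 to April 6, 1952 is 431 days inclusive.
431 = 7 × 61 + 4, so there are 61 full weeks plus 4 extra days.
Each full week contributes 2 days from the set (Fri, Sat): 61 × 2 = 122.
The 4 extra days are Thu, Fri, Sat, Sun — 2 of them qualify.
Total: 122 + 2 = 124.

124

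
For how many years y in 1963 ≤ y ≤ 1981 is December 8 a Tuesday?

Day of week of December 8 in each year:
1963: Sun, 1964: Tue ✓, 1965: Wed, 1966: Thu, 1967: Fri, 1968: Sun, 1969: Mon, 1970: Tue ✓, 1971: Wed, 1972: Fri, 1973: Sat, 1974: Sun, 1975: Mon, 1976: Wed, 1977: Thu, 1978: Fri, 1979: Sat, 1980: Mon, 1981: Tue ✓
Tuesdays: 1964, 1970, 1981.

3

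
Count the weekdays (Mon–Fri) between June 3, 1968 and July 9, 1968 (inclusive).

27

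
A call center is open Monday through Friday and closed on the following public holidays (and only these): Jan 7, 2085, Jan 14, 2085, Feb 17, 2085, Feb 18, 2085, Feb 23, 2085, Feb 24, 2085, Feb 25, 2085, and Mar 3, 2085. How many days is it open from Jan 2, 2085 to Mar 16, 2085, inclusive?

53 working days

Jan 2, 2085 is a Tuesday.
That's 74 days from start to end, counting both.
74 = 7 × 10 + 4, so there are 10 full weeks plus 4 extra days.
Each full week contributes 5 weekdays (Mon–Fri): 10 × 5 = 50.
The 4 extra days are Tue, Wed, Thu, Fri — 4 of them qualify.
Total: 50 + 4 = 54.
Holidays: Jan 7, 2085 (Sun); Jan 14, 2085 (Sun); Feb 17, 2085 (Sat); Feb 18, 2085 (Sun); Feb 23, 2085 (Fri); Feb 24, 2085 (Sat); Feb 25, 2085 (Sun); Mar 3, 2085 (Sat).
1 of the 8 holidays fall on weekdays; the rest are weekends and were already excluded.
Business days: 54 − 1 = 53.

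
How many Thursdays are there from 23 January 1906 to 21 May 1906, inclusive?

23 January 1906 is a Tuesday.
That's 119 days from start to end, counting both.
119 = 7 × 17, so the span is exactly 17 full weeks.
Each full week contributes one Thursday: 17 so far.

17 Thursdays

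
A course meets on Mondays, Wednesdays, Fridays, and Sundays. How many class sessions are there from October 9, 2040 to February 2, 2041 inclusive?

66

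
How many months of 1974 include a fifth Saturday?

4

A month has five Saturdays exactly when Saturday falls within its first (length − 28) days.
Jan: 31 days, starts Tue → 5 of Tue, Wed, Thu
Feb: 28 days, starts Fri → 5 of (none)
Mar: 31 days, starts Fri → 5 of Fri, Sat, Sun ✓
Apr: 30 days, starts Mon → 5 of Mon, Tue
May: 31 days, starts Wed → 5 of Wed, Thu, Fri
Jun: 30 days, starts Sat → 5 of Sat, Sun ✓
Jul: 31 days, starts Mon → 5 of Mon, Tue, Wed
Aug: 31 days, starts Thu → 5 of Thu, Fri, Sat ✓
Sep: 30 days, starts Sun → 5 of Sun, Mon
Oct: 31 days, starts Tue → 5 of Tue, Wed, Thu
Nov: 30 days, starts Fri → 5 of Fri, Sat ✓
Dec: 31 days, starts Sun → 5 of Sun, Mon, Tue
Months with five Saturdays: Mar, Jun, Aug, Nov.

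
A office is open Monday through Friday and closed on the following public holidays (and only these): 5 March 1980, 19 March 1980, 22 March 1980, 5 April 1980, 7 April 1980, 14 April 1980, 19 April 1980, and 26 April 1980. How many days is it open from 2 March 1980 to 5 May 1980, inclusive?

42 business days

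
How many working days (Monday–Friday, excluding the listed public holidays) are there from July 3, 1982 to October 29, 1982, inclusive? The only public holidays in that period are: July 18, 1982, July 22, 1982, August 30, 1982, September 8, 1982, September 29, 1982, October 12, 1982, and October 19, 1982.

79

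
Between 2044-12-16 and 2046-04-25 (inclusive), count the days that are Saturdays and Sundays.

142

2044-12-16 is a Friday.
From 2044-12-16 to 2046-04-25 is 496 days inclusive.
496 = 7 × 70 + 6, so there are 70 full weeks plus 6 extra days.
Each full week contributes 2 days from the set (Sat, Sun): 70 × 2 = 140.
The 6 extra days are Fri, Sat, Sun, Mon, Tue, Wed — 2 of them qualify.
Total: 140 + 2 = 142.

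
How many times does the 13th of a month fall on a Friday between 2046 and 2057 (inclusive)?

20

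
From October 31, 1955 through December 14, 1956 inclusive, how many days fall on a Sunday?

58

October 31, 1955 is a Monday.
That's 411 days from start to end, counting both.
411 = 7 × 58 + 5, so there are 58 full weeks plus 5 extra days.
Each full week contributes one Sunday: 58 so far.
The 5 extra days are Monday, Tuesday, Wednesday, Thursday, Friday — none qualify.
Total: 58 + 0 = 58.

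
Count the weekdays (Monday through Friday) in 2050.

Jan 1, 2050 is a Saturday.
The range spans 365 days (inclusive of both endpoints).
365 = 7 × 52 + 1, so there are 52 full weeks plus 1 extra day.
Each full week contributes 5 weekdays (Mon–Fri): 52 × 5 = 260.
The 1 extra day is Saturday — none qualify.
Total: 260 + 0 = 260.

260 weekdays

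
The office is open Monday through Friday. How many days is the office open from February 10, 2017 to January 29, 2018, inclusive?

252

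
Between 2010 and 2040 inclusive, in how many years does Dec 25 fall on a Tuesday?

Day of week of December 25 in each year:
2010: Sat, 2011: Sun, 2012: Tue ✓, 2013: Wed, 2014: Thu, 2015: Fri, 2016: Sun, 2017: Mon, 2018: Tue ✓, 2019: Wed, 2020: Fri, 2021: Sat, 2022: Sun, 2023: Mon, 2024: Wed, 2025: Thu, 2026: Fri, 2027: Sat, 2028: Mon, 2029: Tue ✓, 2030: Wed, 2031: Thu, 2032: Sat, 2033: Sun, 2034: Mon, 2035: Tue ✓, 2036: Thu, 2037: Fri, 2038: Sat, 2039: Sun, 2040: Tue ✓
Tuesdays: 2012, 2018, 2029, 2035, 2040.

5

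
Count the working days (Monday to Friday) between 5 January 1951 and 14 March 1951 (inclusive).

5 January 1951 is a Friday.
The range spans 69 days (inclusive of both endpoints).
69 = 7 × 9 + 6, so there are 9 full weeks plus 6 extra days.
Each full week contributes 5 weekdays (Mon–Fri): 9 × 5 = 45.
The 6 extra days are Fri, Sat, Sun, Mon, Tue, Wed — 4 of them qualify.
Total: 45 + 4 = 49.

49 weekdays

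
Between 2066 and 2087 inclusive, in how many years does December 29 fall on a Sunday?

4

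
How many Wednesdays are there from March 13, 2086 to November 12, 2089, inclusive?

192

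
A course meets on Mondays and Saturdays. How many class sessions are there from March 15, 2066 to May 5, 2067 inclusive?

March 15, 2066 is a Monday.
That's 417 days from start to end, counting both.
417 = 7 × 59 + 4, so there are 59 full weeks plus 4 extra days.
Each full week contributes 2 days from the set (Mon, Sat): 59 × 2 = 118.
The 4 extra days are Mon, Tue, Wed, Thu — 1 of them qualifies.
Total: 118 + 1 = 119.

119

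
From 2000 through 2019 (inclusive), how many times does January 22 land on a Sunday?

3

Day of week of January 22 in each year:
2000: Sat, 2001: Mon, 2002: Tue, 2003: Wed, 2004: Thu, 2005: Sat, 2006: Sun ✓, 2007: Mon, 2008: Tue, 2009: Thu, 2010: Fri, 2011: Sat, 2012: Sun ✓, 2013: Tue, 2014: Wed, 2015: Thu, 2016: Fri, 2017: Sun ✓, 2018: Mon, 2019: Tue
Sundays: 2006, 2012, 2017.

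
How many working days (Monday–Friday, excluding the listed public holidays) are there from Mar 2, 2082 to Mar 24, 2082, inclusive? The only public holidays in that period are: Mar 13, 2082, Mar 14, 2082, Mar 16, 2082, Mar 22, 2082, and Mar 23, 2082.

14

Mar 2, 2082 is a Monday.
From Mar 2, 2082 to Mar 24, 2082 is 23 days inclusive.
23 = 7 × 3 + 2, so there are 3 full weeks plus 2 extra days.
Each full week contributes 5 weekdays (Mon–Fri): 3 × 5 = 15.
The 2 extra days are Mon, Tue — 2 of them qualify.
Total: 15 + 2 = 17.
Holidays: Mar 13, 2082 (Fri); Mar 14, 2082 (Sat); Mar 16, 2082 (Mon); Mar 22, 2082 (Sun); Mar 23, 2082 (Mon).
3 of the 5 holidays fall on weekdays; the rest are weekends and were already excluded.
Business days: 17 − 3 = 14.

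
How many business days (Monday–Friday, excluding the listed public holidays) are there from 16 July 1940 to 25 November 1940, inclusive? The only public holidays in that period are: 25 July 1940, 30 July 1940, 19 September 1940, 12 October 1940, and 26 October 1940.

92 business days

16 July 1940 is a Tuesday.
From 16 July 1940 to 25 November 1940 is 133 days inclusive.
133 = 7 × 19, so the span is exactly 19 full weeks.
Each full week contributes 5 weekdays (Mon–Fri): 19 × 5 = 95.
Holidays: 25 July 1940 (Thu); 30 July 1940 (Tue); 19 September 1940 (Thu); 12 October 1940 (Sat); 26 October 1940 (Sat).
3 of the 5 holidays fall on weekdays; the rest are weekends and were already excluded.
Business days: 95 − 3 = 92.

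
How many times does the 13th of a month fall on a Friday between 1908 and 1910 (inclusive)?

4

Friday-the-13ths by year:
1908: Mar, Nov
1909: Aug
1910: May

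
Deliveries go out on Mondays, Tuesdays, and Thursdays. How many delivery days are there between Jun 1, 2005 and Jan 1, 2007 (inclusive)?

248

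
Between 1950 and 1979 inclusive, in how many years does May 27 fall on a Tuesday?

4

Day of week of May 27 in each year:
1950: Sat, 1951: Sun, 1952: Tue ✓, 1953: Wed, 1954: Thu, 1955: Fri, 1956: Sun, 1957: Mon, 1958: Tue ✓, 1959: Wed, 1960: Fri, 1961: Sat, 1962: Sun, 1963: Mon, 1964: Wed, 1965: Thu, 1966: Fri, 1967: Sat, 1968: Mon, 1969: Tue ✓, 1970: Wed, 1971: Thu, 1972: Sat, 1973: Sun, 1974: Mon, 1975: Tue ✓, 1976: Thu, 1977: Fri, 1978: Sat, 1979: Sun
Tuesdays: 1952, 1958, 1969, 1975.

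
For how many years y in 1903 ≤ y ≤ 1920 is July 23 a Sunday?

Day of week of July 23 in each year:
1903: Thu, 1904: Sat, 1905: Sun ✓, 1906: Mon, 1907: Tue, 1908: Thu, 1909: Fri, 1910: Sat, 1911: Sun ✓, 1912: Tue, 1913: Wed, 1914: Thu, 1915: Fri, 1916: Sun ✓, 1917: Mon, 1918: Tue, 1919: Wed, 1920: Fri
Sundays: 1905, 1911, 1916.

3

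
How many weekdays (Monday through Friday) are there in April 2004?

22

April 1, 2004 is a Thursday.
The range spans 30 days (inclusive of both endpoints).
30 = 7 × 4 + 2, so there are 4 full weeks plus 2 extra days.
Each full week contributes 5 weekdays (Mon–Fri): 4 × 5 = 20.
The 2 extra days are Thu, Fri — 2 of them qualify.
Total: 20 + 2 = 22.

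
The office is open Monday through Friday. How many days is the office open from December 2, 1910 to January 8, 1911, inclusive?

December 2, 1910 is a Friday.
The range spans 38 days (inclusive of both endpoints).
38 = 7 × 5 + 3, so there are 5 full weeks plus 3 extra days.
Each full week contributes 5 weekdays (Mon–Fri): 5 × 5 = 25.
The 3 extra days are Friday, Saturday, Sunday — 1 of them qualifies.
Total: 25 + 1 = 26.

26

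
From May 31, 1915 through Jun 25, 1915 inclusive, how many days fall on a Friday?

4

May 31, 1915 is a Monday.
From May 31, 1915 to Jun 25, 1915 is 26 days inclusive.
26 = 7 × 3 + 5, so there are 3 full weeks plus 5 extra days.
Each full week contributes one Friday: 3 so far.
The 5 extra days are Monday, Tuesday, Wednesday, Thursday, Friday — 1 of them qualifies.
Total: 3 + 1 = 4.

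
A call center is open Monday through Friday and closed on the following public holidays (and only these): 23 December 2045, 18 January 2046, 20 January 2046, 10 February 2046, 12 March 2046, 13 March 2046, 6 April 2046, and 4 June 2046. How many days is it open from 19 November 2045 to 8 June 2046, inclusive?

19 November 2045 is a Sunday.
That's 202 days from start to end, counting both.
202 = 7 × 28 + 6, so there are 28 full weeks plus 6 extra days.
Each full week contributes 5 weekdays (Mon–Fri): 28 × 5 = 140.
The 6 extra days are Sunday, Monday, Tuesday, Wednesday, Thursday, Friday — 5 of them qualify.
Total: 140 + 5 = 145.
Holidays: 23 December 2045 (Sat); 18 January 2046 (Thu); 20 January 2046 (Sat); 10 February 2046 (Sat); 12 March 2046 (Mon); 13 March 2046 (Tue); 6 April 2046 (Fri); 4 June 2046 (Mon).
5 of the 8 holidays fall on weekdays; the rest are weekends and were already excluded.
Business days: 145 − 5 = 140.

140 working days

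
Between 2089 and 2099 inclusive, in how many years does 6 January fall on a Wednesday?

1

Day of week of January 6 in each year:
2089: Thu, 2090: Fri, 2091: Sat, 2092: Sun, 2093: Tue, 2094: Wed ✓, 2095: Thu, 2096: Fri, 2097: Sun, 2098: Mon, 2099: Tue
Wednesdays: 2094.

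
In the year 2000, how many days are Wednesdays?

2000-01-01 is a Saturday.
The range spans 366 days (inclusive of both endpoints).
366 = 7 × 52 + 2, so there are 52 full weeks plus 2 extra days.
Each full week contributes one Wednesday: 52 so far.
The 2 extra days are Sat, Sun — none qualify.
Total: 52 + 0 = 52.

52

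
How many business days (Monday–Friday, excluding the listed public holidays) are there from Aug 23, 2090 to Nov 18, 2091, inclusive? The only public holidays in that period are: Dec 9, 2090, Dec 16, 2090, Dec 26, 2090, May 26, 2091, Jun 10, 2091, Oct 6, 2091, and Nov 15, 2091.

Aug 23, 2090 is a Wednesday.
From Aug 23, 2090 to Nov 18, 2091 is 453 days inclusive.
453 = 7 × 64 + 5, so there are 64 full weeks plus 5 extra days.
Each full week contributes 5 weekdays (Mon–Fri): 64 × 5 = 320.
The 5 extra days are Wed, Thu, Fri, Sat, Sun — 3 of them qualify.
Total: 320 + 3 = 323.
Holidays: Dec 9, 2090 (Sat); Dec 16, 2090 (Sat); Dec 26, 2090 (Tue); May 26, 2091 (Sat); Jun 10, 2091 (Sun); Oct 6, 2091 (Sat); Nov 15, 2091 (Thu).
2 of the 7 holidays fall on weekdays; the rest are weekends and were already excluded.
Business days: 323 − 2 = 321.

321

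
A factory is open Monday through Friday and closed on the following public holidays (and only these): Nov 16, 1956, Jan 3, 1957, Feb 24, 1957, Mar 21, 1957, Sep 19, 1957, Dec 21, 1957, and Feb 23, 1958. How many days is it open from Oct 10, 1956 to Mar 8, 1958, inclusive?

364

Oct 10, 1956 is a Wednesday.
That's 515 days from start to end, counting both.
515 = 7 × 73 + 4, so there are 73 full weeks plus 4 extra days.
Each full week contributes 5 weekdays (Mon–Fri): 73 × 5 = 365.
The 4 extra days are Wednesday, Thursday, Friday, Saturday — 3 of them qualify.
Total: 365 + 3 = 368.
Holidays: Nov 16, 1956 (Fri); Jan 3, 1957 (Thu); Feb 24, 1957 (Sun); Mar 21, 1957 (Thu); Sep 19, 1957 (Thu); Dec 21, 1957 (Sat); Feb 23, 1958 (Sun).
4 of the 7 holidays fall on weekdays; the rest are weekends and were already excluded.
Business days: 368 − 4 = 364.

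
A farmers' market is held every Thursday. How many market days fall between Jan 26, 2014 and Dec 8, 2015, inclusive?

Jan 26, 2014 is a Sunday.
The range spans 682 days (inclusive of both endpoints).
682 = 7 × 97 + 3, so there are 97 full weeks plus 3 extra days.
Each full week contributes one Thursday: 97 so far.
The 3 extra days are Sun, Mon, Tue — none qualify.
Total: 97 + 0 = 97.

97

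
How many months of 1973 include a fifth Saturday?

4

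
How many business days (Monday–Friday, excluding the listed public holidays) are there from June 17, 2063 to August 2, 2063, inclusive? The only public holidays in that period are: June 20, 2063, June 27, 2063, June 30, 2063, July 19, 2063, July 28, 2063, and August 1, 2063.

June 17, 2063 is a Sunday.
From June 17, 2063 to August 2, 2063 is 47 days inclusive.
47 = 7 × 6 + 5, so there are 6 full weeks plus 5 extra days.
Each full week contributes 5 weekdays (Mon–Fri): 6 × 5 = 30.
The 5 extra days are Sun, Mon, Tue, Wed, Thu — 4 of them qualify.
Total: 30 + 4 = 34.
Holidays: June 20, 2063 (Wed); June 27, 2063 (Wed); June 30, 2063 (Sat); July 19, 2063 (Thu); July 28, 2063 (Sat); August 1, 2063 (Wed).
4 of the 6 holidays fall on weekdays; the rest are weekends and were already excluded.
Business days: 34 − 4 = 30.

30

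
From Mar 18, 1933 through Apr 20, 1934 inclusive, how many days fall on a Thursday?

57 Thursdays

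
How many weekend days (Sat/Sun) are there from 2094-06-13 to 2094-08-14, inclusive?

2094-06-13 is a Sunday.
From 2094-06-13 to 2094-08-14 is 63 days inclusive.
63 = 7 × 9, so the span is exactly 9 full weeks.
Each full week contributes 2 weekend days (Sat, Sun): 9 × 2 = 18.
Total: 18.

18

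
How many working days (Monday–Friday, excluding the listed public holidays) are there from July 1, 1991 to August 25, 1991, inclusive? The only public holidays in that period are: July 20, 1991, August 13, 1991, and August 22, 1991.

38 working days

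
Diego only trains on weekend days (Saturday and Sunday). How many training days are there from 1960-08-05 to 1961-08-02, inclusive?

1960-08-05 is a Friday.
From 1960-08-05 to 1961-08-02 is 363 days inclusive.
363 = 7 × 51 + 6, so there are 51 full weeks plus 6 extra days.
Each full week contributes 2 weekend days (Sat, Sun): 51 × 2 = 102.
The 6 extra days are Friday, Saturday, Sunday, Monday, Tuesday, Wednesday — 2 of them qualify.
Total: 102 + 2 = 104.

104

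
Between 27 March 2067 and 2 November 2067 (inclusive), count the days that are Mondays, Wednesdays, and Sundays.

96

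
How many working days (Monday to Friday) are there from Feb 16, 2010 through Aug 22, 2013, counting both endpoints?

Feb 16, 2010 is a Tuesday.
From Feb 16, 2010 to Aug 22, 2013 is 1284 days inclusive.
1284 = 7 × 183 + 3, so there are 183 full weeks plus 3 extra days.
Each full week contributes 5 weekdays (Mon–Fri): 183 × 5 = 915.
The 3 extra days are Tuesday, Wednesday, Thursday — 3 of them qualify.
Total: 915 + 3 = 918.

918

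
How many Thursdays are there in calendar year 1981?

January 1, 1981 is a Thursday.
The range spans 365 days (inclusive of both endpoints).
365 = 7 × 52 + 1, so there are 52 full weeks plus 1 extra day.
Each full week contributes one Thursday: 52 so far.
The 1 extra day is Thursday — 1 of them qualifies.
Total: 52 + 1 = 53.

53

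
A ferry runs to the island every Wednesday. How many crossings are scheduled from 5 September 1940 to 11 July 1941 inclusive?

44 Wednesdays

5 September 1940 is a Thursday.
The range spans 310 days (inclusive of both endpoints).
310 = 7 × 44 + 2, so there are 44 full weeks plus 2 extra days.
Each full week contributes one Wednesday: 44 so far.
The 2 extra days are Thu, Fri — none qualify.
Total: 44 + 0 = 44.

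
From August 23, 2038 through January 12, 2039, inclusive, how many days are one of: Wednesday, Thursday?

41

August 23, 2038 is a Monday.
From August 23, 2038 to January 12, 2039 is 143 days inclusive.
143 = 7 × 20 + 3, so there are 20 full weeks plus 3 extra days.
Each full week contributes 2 days from the set (Wed, Thu): 20 × 2 = 40.
The 3 extra days are Mon, Tue, Wed — 1 of them qualifies.
Total: 40 + 1 = 41.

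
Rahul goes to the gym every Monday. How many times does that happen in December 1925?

1 December 1925 is a Tuesday.
That's 31 days from start to end, counting both.
31 = 7 × 4 + 3, so there are 4 full weeks plus 3 extra days.
Each full week contributes one Monday: 4 so far.
The 3 extra days are Tue, Wed, Thu — none qualify.
Total: 4 + 0 = 4.

4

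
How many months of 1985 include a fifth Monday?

4

A month has five Mondays exactly when Monday falls within its first (length − 28) days.
Jan: 31 days, starts Tue → 5 of Tue, Wed, Thu
Feb: 28 days, starts Fri → 5 of (none)
Mar: 31 days, starts Fri → 5 of Fri, Sat, Sun
Apr: 30 days, starts Mon → 5 of Mon, Tue ✓
May: 31 days, starts Wed → 5 of Wed, Thu, Fri
Jun: 30 days, starts Sat → 5 of Sat, Sun
Jul: 31 days, starts Mon → 5 of Mon, Tue, Wed ✓
Aug: 31 days, starts Thu → 5 of Thu, Fri, Sat
Sep: 30 days, starts Sun → 5 of Sun, Mon ✓
Oct: 31 days, starts Tue → 5 of Tue, Wed, Thu
Nov: 30 days, starts Fri → 5 of Fri, Sat
Dec: 31 days, starts Sun → 5 of Sun, Mon, Tue ✓
Months with five Mondays: Apr, Jul, Sep, Dec.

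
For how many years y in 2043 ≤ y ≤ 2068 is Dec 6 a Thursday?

4

Day of week of December 6 in each year:
2043: Sun, 2044: Tue, 2045: Wed, 2046: Thu ✓, 2047: Fri, 2048: Sun, 2049: Mon, 2050: Tue, 2051: Wed, 2052: Fri, 2053: Sat, 2054: Sun, 2055: Mon, 2056: Wed, 2057: Thu ✓, 2058: Fri, 2059: Sat, 2060: Mon, 2061: Tue, 2062: Wed, 2063: Thu ✓, 2064: Sat, 2065: Sun, 2066: Mon, 2067: Tue, 2068: Thu ✓
Thursdays: 2046, 2057, 2063, 2068.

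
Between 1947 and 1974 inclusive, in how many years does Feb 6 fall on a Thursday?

4

Day of week of February 6 in each year:
1947: Thu ✓, 1948: Fri, 1949: Sun, 1950: Mon, 1951: Tue, 1952: Wed, 1953: Fri, 1954: Sat, 1955: Sun, 1956: Mon, 1957: Wed, 1958: Thu ✓, 1959: Fri, 1960: Sat, 1961: Mon, 1962: Tue, 1963: Wed, 1964: Thu ✓, 1965: Sat, 1966: Sun, 1967: Mon, 1968: Tue, 1969: Thu ✓, 1970: Fri, 1971: Sat, 1972: Sun, 1973: Tue, 1974: Wed
Thursdays: 1947, 1958, 1964, 1969.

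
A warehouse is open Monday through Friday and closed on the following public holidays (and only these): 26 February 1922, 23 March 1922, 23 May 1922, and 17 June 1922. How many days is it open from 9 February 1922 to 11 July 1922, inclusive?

107 business days

9 February 1922 is a Thursday.
That's 153 days from start to end, counting both.
153 = 7 × 21 + 6, so there are 21 full weeks plus 6 extra days.
Each full week contributes 5 weekdays (Mon–Fri): 21 × 5 = 105.
The 6 extra days are Thu, Fri, Sat, Sun, Mon, Tue — 4 of them qualify.
Total: 105 + 4 = 109.
Holidays: 26 February 1922 (Sun); 23 March 1922 (Thu); 23 May 1922 (Tue); 17 June 1922 (Sat).
2 of the 4 holidays fall on weekdays; the rest are weekends and were already excluded.
Business days: 109 − 2 = 107.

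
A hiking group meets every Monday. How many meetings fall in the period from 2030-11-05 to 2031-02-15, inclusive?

14 Mondays

2030-11-05 is a Tuesday.
From 2030-11-05 to 2031-02-15 is 103 days inclusive.
103 = 7 × 14 + 5, so there are 14 full weeks plus 5 extra days.
Each full week contributes one Monday: 14 so far.
The 5 extra days are Tuesday, Wednesday, Thursday, Friday, Saturday — none qualify.
Total: 14 + 0 = 14.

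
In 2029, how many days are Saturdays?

1 January 2029 is a Monday.
From 1 January 2029 to 31 December 2029 is 365 days inclusive.
365 = 7 × 52 + 1, so there are 52 full weeks plus 1 extra day.
Each full week contributes one Saturday: 52 so far.
The 1 extra day is Mon — none qualify.
Total: 52 + 0 = 52.

52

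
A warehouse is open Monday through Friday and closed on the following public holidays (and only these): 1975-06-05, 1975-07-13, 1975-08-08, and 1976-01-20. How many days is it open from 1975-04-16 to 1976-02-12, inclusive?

214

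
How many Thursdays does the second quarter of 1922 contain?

Apr 1, 1922 is a Saturday.
From Apr 1, 1922 to Jun 30, 1922 is 91 days inclusive.
91 = 7 × 13, so the span is exactly 13 full weeks.
Each full week contributes one Thursday: 13 so far.
Total: 13.

13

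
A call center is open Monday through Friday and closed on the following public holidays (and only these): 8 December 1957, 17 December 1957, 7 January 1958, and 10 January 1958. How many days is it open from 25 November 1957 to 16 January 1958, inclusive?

36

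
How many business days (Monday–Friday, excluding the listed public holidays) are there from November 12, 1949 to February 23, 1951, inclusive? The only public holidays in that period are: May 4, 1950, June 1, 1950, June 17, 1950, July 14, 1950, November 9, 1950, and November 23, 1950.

November 12, 1949 is a Saturday.
The range spans 469 days (inclusive of both endpoints).
469 = 7 × 67, so the span is exactly 67 full weeks.
Each full week contributes 5 weekdays (Mon–Fri): 67 × 5 = 335.
Holidays: May 4, 1950 (Thu); June 1, 1950 (Thu); June 17, 1950 (Sat); July 14, 1950 (Fri); November 9, 1950 (Thu); November 23, 1950 (Thu).
5 of the 6 holidays fall on weekdays; the rest are weekends and were already excluded.
Business days: 335 − 5 = 330.

330 business days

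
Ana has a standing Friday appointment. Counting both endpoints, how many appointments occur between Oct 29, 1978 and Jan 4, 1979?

Oct 29, 1978 is a Sunday.
The range spans 68 days (inclusive of both endpoints).
68 = 7 × 9 + 5, so there are 9 full weeks plus 5 extra days.
Each full week contributes one Friday: 9 so far.
The 5 extra days are Sunday, Monday, Tuesday, Wednesday, Thursday — none qualify.
Total: 9 + 0 = 9.

9 Fridays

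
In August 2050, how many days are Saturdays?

4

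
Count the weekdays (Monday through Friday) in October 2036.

Oct 1, 2036 is a Wednesday.
The range spans 31 days (inclusive of both endpoints).
31 = 7 × 4 + 3, so there are 4 full weeks plus 3 extra days.
Each full week contributes 5 weekdays (Mon–Fri): 4 × 5 = 20.
The 3 extra days are Wed, Thu, Fri — 3 of them qualify.
Total: 20 + 3 = 23.

23 weekdays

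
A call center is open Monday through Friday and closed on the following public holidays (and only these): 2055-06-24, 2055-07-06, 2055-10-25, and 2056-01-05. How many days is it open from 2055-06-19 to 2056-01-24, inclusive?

2055-06-19 is a Saturday.
From 2055-06-19 to 2056-01-24 is 220 days inclusive.
220 = 7 × 31 + 3, so there are 31 full weeks plus 3 extra days.
Each full week contributes 5 weekdays (Mon–Fri): 31 × 5 = 155.
The 3 extra days are Sat, Sun, Mon — 1 of them qualifies.
Total: 155 + 1 = 156.
Holidays: 2055-06-24 (Thu); 2055-07-06 (Tue); 2055-10-25 (Mon); 2056-01-05 (Wed).
All 4 holidays fall on weekdays, so subtract 4.
Business days: 156 − 4 = 152.

152 business days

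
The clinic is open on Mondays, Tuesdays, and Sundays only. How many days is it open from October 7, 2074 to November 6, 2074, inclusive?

15

October 7, 2074 is a Sunday.
From October 7, 2074 to November 6, 2074 is 31 days inclusive.
31 = 7 × 4 + 3, so there are 4 full weeks plus 3 extra days.
Each full week contributes 3 days from the set (Mon, Tue, Sun): 4 × 3 = 12.
The 3 extra days are Sun, Mon, Tue — 3 of them qualify.
Total: 12 + 3 = 15.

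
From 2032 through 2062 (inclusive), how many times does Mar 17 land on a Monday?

4

Day of week of March 17 in each year:
2032: Wed, 2033: Thu, 2034: Fri, 2035: Sat, 2036: Mon ✓, 2037: Tue, 2038: Wed, 2039: Thu, 2040: Sat, 2041: Sun, 2042: Mon ✓, 2043: Tue, 2044: Thu, 2045: Fri, 2046: Sat, 2047: Sun, 2048: Tue, 2049: Wed, 2050: Thu, 2051: Fri, 2052: Sun, 2053: Mon ✓, 2054: Tue, 2055: Wed, 2056: Fri, 2057: Sat, 2058: Sun, 2059: Mon ✓, 2060: Wed, 2061: Thu, 2062: Fri
Mondays: 2036, 2042, 2053, 2059.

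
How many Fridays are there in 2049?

53

2049-01-01 is a Friday.
From 2049-01-01 to 2049-12-31 is 365 days inclusive.
365 = 7 × 52 + 1, so there are 52 full weeks plus 1 extra day.
Each full week contributes one Friday: 52 so far.
The 1 extra day is Friday — 1 of them qualifies.
Total: 52 + 1 = 53.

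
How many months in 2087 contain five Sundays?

A month has five Sundays exactly when Sunday falls within its first (length − 28) days.
Jan: 31 days, starts Wed → 5 of Wed, Thu, Fri
Feb: 28 days, starts Sat → 5 of (none)
Mar: 31 days, starts Sat → 5 of Sat, Sun, Mon ✓
Apr: 30 days, starts Tue → 5 of Tue, Wed
May: 31 days, starts Thu → 5 of Thu, Fri, Sat
Jun: 30 days, starts Sun → 5 of Sun, Mon ✓
Jul: 31 days, starts Tue → 5 of Tue, Wed, Thu
Aug: 31 days, starts Fri → 5 of Fri, Sat, Sun ✓
Sep: 30 days, starts Mon → 5 of Mon, Tue
Oct: 31 days, starts Wed → 5 of Wed, Thu, Fri
Nov: 30 days, starts Sat → 5 of Sat, Sun ✓
Dec: 31 days, starts Mon → 5 of Mon, Tue, Wed
Months with five Sundays: Mar, Jun, Aug, Nov.

4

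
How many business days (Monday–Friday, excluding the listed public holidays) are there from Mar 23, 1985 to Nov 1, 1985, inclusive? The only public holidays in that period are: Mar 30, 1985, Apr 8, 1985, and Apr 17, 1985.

158 business days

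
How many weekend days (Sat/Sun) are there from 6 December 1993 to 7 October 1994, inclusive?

6 December 1993 is a Monday.
That's 306 days from start to end, counting both.
306 = 7 × 43 + 5, so there are 43 full weeks plus 5 extra days.
Each full week contributes 2 weekend days (Sat, Sun): 43 × 2 = 86.
The 5 extra days are Monday, Tuesday, Wednesday, Thursday, Friday — none qualify.
Total: 86 + 0 = 86.

86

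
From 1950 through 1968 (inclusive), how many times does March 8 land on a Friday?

Day of week of March 8 in each year:
1950: Wed, 1951: Thu, 1952: Sat, 1953: Sun, 1954: Mon, 1955: Tue, 1956: Thu, 1957: Fri ✓, 1958: Sat, 1959: Sun, 1960: Tue, 1961: Wed, 1962: Thu, 1963: Fri ✓, 1964: Sun, 1965: Mon, 1966: Tue, 1967: Wed, 1968: Fri ✓
Fridays: 1957, 1963, 1968.

3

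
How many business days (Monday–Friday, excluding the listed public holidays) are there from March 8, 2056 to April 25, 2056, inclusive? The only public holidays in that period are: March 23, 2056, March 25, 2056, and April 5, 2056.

March 8, 2056 is a Wednesday.
The range spans 49 days (inclusive of both endpoints).
49 = 7 × 7, so the span is exactly 7 full weeks.
Each full week contributes 5 weekdays (Mon–Fri): 7 × 5 = 35.
Holidays: March 23, 2056 (Thu); March 25, 2056 (Sat); April 5, 2056 (Wed).
2 of the 3 holidays fall on weekdays; the rest are weekends and were already excluded.
Business days: 35 − 2 = 33.

33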